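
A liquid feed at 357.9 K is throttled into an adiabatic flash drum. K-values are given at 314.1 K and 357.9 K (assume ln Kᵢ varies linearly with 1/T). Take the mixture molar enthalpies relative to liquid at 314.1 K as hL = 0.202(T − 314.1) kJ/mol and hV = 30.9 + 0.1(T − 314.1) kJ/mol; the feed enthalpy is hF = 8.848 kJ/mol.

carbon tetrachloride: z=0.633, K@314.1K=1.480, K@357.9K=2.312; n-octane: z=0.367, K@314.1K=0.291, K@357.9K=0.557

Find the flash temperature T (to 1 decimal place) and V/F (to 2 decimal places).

Adiabatic flash: solve Rachford–Rice at each trial T, then check hF = ψ·hV(T) + (1−ψ)·hL(T).
  T = 314.1 K: K = (1.480, 0.291), RR gives ψ = 0.128, H_out = 3.962 kJ/mol
  T = 357.9 K: K = (2.312, 0.557), RR gives ψ = 1.000, H_out = 35.280 kJ/mol
  T = 336.0 K: K = (1.877, 0.411), RR gives ψ = 0.657, H_out = 23.245 kJ/mol
  T = 325.1 K: K = (1.674, 0.348), RR gives ψ = 0.427, H_out = 14.934 kJ/mol
  T = 319.6 K: K = (1.576, 0.319), RR gives ψ = 0.292, H_out = 9.967 kJ/mol
  T = 316.9 K: K = (1.528, 0.305), RR gives ψ = 0.216, H_out = 7.186 kJ/mol
  T = 318.2 K: K = (1.551, 0.312), RR gives ψ = 0.254, H_out = 8.560 kJ/mol
Linear interpolation between T = 318.2 (H_out = 8.560) and T = 319.6 (H_out = 9.967) on hF = 8.848 gives T ≈ 318.5 K, at which ψ = 0.26.

T = 318.5 K, V/F = 0.26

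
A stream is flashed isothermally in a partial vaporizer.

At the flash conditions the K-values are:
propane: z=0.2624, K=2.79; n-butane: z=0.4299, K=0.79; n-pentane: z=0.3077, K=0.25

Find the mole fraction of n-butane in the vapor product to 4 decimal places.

y_n-butane = 0.3524

Material balance + equilibrium reduce to Σ zᵢ(Kᵢ−1)/(1+V/F(Kᵢ−1)) = 0.
g(0) = ΣzᵢKᵢ − 1 = 0.1486 and g(1) = 1 − Σzᵢ/Kᵢ = -0.8690, so a root lies in (0, 1).
Newton iteration, V/F⁰ = 0.5:
  V/F = 0.5000: g = -0.22225, g' = -0.7009 → V/F = 0.1829
  V/F = 0.1829: g = -0.00750, g' = -0.7302 → V/F = 0.1726
  V/F = 0.1726: g = 0.00005, g' = -0.7395 → V/F = 0.1727
Converged at V/F = 0.1727.
Compositions from xᵢ = zᵢ/(1+V/F(Kᵢ−1)), yᵢ = Kᵢxᵢ:
  propane: x = 0.2004, y = 0.5592
  n-butane: x = 0.4461, y = 0.3524
  n-pentane: x = 0.3535, y = 0.0884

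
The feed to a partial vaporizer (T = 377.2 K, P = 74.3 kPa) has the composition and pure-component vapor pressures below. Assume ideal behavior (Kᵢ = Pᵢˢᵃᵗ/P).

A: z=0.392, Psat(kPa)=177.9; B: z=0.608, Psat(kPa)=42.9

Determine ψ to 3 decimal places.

ψ = 0.492

Raoult's law: Kᵢ = Pᵢˢᵃᵗ/P = Pᵢˢᵃᵗ/74.3.
  K_A = 177.9/74.3 = 2.39435, K_B = 42.9/74.3 = 0.57739
Let ψ = V/F and solve Σ zᵢ(Kᵢ−1)/(1+ψ(Kᵢ−1)) = 0.
g(0) = ΣzᵢKᵢ − 1 = 0.290 and g(1) = 1 − Σzᵢ/Kᵢ = -0.217, so a root lies in (0, 1).
Newton–Raphson from ψ = 0.62:
  ψ = 0.620: g = -0.0550, g' = -0.419 → ψ = 0.489
  ψ = 0.489: g = 0.0013, g' = -0.442 → ψ = 0.492
Converged at ψ = 0.492.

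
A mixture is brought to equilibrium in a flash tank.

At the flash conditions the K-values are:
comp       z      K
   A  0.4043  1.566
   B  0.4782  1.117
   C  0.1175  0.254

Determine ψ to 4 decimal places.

ψ = 0.7809

Let ψ = V/F and solve Σ zᵢ(Kᵢ−1)/(1+ψ(Kᵢ−1)) = 0.
Check two-phase: ΣzᵢKᵢ = 1.1971 > 1 and Σzᵢ/Kᵢ = 1.1489 > 1, so g(0) = 0.1971 > 0 and g(1) = -0.1489 < 0.
Newton–Raphson from ψ = 0.5:
  ψ = 0.5000: g = 0.09141, g' = -0.2509 → ψ = 0.8644
  ψ = 0.8644: g = -0.04234, g' = -0.5822 → ψ = 0.7917
  ψ = 0.7917: g = -0.00487, g' = -0.4574 → ψ = 0.7810
  ψ = 0.7810: g = -0.00008, g' = -0.4432 → ψ = 0.7809
Converged at ψ = 0.7809.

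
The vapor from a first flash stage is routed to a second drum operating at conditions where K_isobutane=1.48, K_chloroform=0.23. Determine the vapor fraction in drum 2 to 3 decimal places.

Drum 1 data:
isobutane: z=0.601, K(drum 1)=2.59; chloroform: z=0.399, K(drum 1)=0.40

V/F (drum 2) = 0.317

Drum 1:
Let ψ₁ = V/F and solve Σ zᵢ(Kᵢ−1)/(1+ψ₁(Kᵢ−1)) = 0.
g(0) = ΣzᵢKᵢ − 1 = 0.716 and g(1) = 1 − Σzᵢ/Kᵢ = -0.230, so a root lies in (0, 1).
Binary case is linear: z₁(K₁−1)(1+ψ₁(K₂−1)) + z₂(K₂−1)(1+ψ₁(K₁−1)) = 0
⇒ ψ₁ = [z₁(K₁−1)+z₂(K₂−1)] / [−(K₁−1)(K₂−1)] = 0.7162/0.9540 = 0.751
Drum-1 compositions:
  isobutane: x = 0.274, y = 0.710
  chloroform: x = 0.726, y = 0.290
Drum-2 feed = drum-1 vapor: z₂ = (0.7096, 0.2904).
Drum 2:
Rachford–Rice: g(ψ₂) = Σ zᵢ(Kᵢ−1)/(1+ψ₂(Kᵢ−1)) = 0.
Check two-phase: ΣzᵢKᵢ = 1.117 > 1 and Σzᵢ/Kᵢ = 1.742 > 1, so g(0) = 0.117 > 0 and g(1) = -0.742 < 0.
Newton–Raphson from ψ₂ = 0.61:
  ψ₂ = 0.610: g = -0.1582, g' = -0.710 → ψ₂ = 0.387
  ψ₂ = 0.387: g = -0.0314, g' = -0.466 → ψ₂ = 0.320
  ψ₂ = 0.320: g = -0.0014, g' = -0.426 → ψ₂ = 0.317
Converged at ψ₂ = 0.317.
  isobutane: x = 0.616, y = 0.912
  chloroform: x = 0.384, y = 0.088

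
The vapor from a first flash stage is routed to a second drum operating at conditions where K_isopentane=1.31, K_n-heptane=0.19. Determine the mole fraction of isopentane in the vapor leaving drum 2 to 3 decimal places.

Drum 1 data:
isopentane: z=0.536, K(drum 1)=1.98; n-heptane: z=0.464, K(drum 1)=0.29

Drum 1:
Material balance + equilibrium reduce to Σ zᵢ(Kᵢ−1)/(1+ψ₁(Kᵢ−1)) = 0.
Feasibility: ΣzᵢKᵢ = 1.196, Σzᵢ/Kᵢ = 1.871 — both > 1, two phases present.
Newton–Raphson from ψ₁ = 0.43:
  ψ₁ = 0.430: g = -0.1047, g' = -0.739 → ψ₁ = 0.288
  ψ₁ = 0.288: g = -0.0048, g' = -0.683 → ψ₁ = 0.281
Converged at ψ₁ = 0.281.
Drum-1 compositions:
  isopentane: x = 0.420, y = 0.832
  n-heptane: x = 0.580, y = 0.168
Drum-2 feed = drum-1 vapor: z₂ = (0.8318, 0.1682).
Drum 2:
Material balance + equilibrium reduce to Σ zᵢ(Kᵢ−1)/(1+ψ₂(Kᵢ−1)) = 0.
Feasibility: ΣzᵢKᵢ = 1.122, Σzᵢ/Kᵢ = 1.520 — both > 1, two phases present.
Iterate (Newton) starting at ψ₂ = 0.4:
  ψ₂ = 0.400: g = 0.0279, g' = -0.305 → ψ₂ = 0.492
  ψ₂ = 0.492: g = -0.0026, g' = -0.365 → ψ₂ = 0.485
  ψ₂ = 0.485: g = -0.0000, g' = -0.359 → ψ₂ = 0.484
Converged at ψ₂ = 0.484.
  isopentane: x = 0.723, y = 0.947
  n-heptane: x = 0.277, y = 0.053

y_isopentane (drum 2) = 0.947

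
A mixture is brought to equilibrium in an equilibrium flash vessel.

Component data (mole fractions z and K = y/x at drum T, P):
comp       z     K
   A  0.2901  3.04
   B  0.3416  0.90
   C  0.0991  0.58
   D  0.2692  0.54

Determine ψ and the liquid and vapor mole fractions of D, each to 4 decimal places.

Let ψ = V/F and solve Σ zᵢ(Kᵢ−1)/(1+ψ(Kᵢ−1)) = 0.
Check two-phase: ΣzᵢKᵢ = 1.3922 > 1 and Σzᵢ/Kᵢ = 1.1444 > 1, so g(0) = 0.3922 > 0 and g(1) = -0.1444 < 0.
Newton iteration, ψ⁰ = 0.47:
  ψ = 0.4700: g = 0.05643, g' = -0.4383 → ψ = 0.5988
  ψ = 0.5988: g = 0.00356, g' = -0.3882 → ψ = 0.6079
  ψ = 0.6079: g = 0.00001, g' = -0.3857 → ψ = 0.6080
Converged at ψ = 0.6080.
Compositions from xᵢ = zᵢ/(1+ψ(Kᵢ−1)), yᵢ = Kᵢxᵢ:
  A: x = 0.1295, y = 0.3937
  B: x = 0.3637, y = 0.3273
  C: x = 0.1331, y = 0.0772
  D: x = 0.3737, y = 0.2018

ψ = 0.6080, x_D = 0.3737, y_D = 0.2018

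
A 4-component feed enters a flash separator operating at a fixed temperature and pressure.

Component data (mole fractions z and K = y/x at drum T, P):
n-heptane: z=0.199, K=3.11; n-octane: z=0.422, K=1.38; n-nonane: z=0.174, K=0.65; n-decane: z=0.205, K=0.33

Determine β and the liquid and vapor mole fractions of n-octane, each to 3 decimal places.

Let β = V/F and solve Σ zᵢ(Kᵢ−1)/(1+β(Kᵢ−1)) = 0.
Check two-phase: ΣzᵢKᵢ = 1.382 > 1 and Σzᵢ/Kᵢ = 1.259 > 1, so g(0) = 0.382 > 0 and g(1) = -0.259 < 0.
Newton iteration, β⁰ = 0.53:
  β = 0.530: g = 0.0439, g' = -0.493 → β = 0.619
  β = 0.619: g = -0.0006, g' = -0.510 → β = 0.618
Converged at β = 0.618.
Compositions from xᵢ = zᵢ/(1+β(Kᵢ−1)), yᵢ = Kᵢxᵢ:
  n-heptane: x = 0.086, y = 0.269
  n-octane: x = 0.342, y = 0.472
  n-nonane: x = 0.222, y = 0.144
  n-decane: x = 0.350, y = 0.115

β = 0.618, x_n-octane = 0.342, y_n-octane = 0.472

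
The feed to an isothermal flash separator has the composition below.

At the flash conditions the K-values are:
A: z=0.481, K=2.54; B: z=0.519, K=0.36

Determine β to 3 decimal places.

Rachford–Rice: g(β) = Σ zᵢ(Kᵢ−1)/(1+β(Kᵢ−1)) = 0.
Check two-phase: ΣzᵢKᵢ = 1.409 > 1 and Σzᵢ/Kᵢ = 1.631 > 1, so g(0) = 0.409 > 0 and g(1) = -0.631 < 0.
Binary case is linear: z₁(K₁−1)(1+β(K₂−1)) + z₂(K₂−1)(1+β(K₁−1)) = 0
⇒ β = [z₁(K₁−1)+z₂(K₂−1)] / [−(K₁−1)(K₂−1)] = 0.4086/0.9856 = 0.415

β = 0.415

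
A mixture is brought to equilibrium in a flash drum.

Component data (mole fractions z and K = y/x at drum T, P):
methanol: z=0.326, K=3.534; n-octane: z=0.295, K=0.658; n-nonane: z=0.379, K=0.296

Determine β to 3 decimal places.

β = 0.318

Let β = V/F and solve Σ zᵢ(Kᵢ−1)/(1+β(Kᵢ−1)) = 0.
Feasibility: ΣzᵢKᵢ = 1.458, Σzᵢ/Kᵢ = 1.821 — both > 1, two phases present.
Newton iteration, β⁰ = 0.5:
  β = 0.500: g = -0.1691, g' = -0.905 → β = 0.313
  β = 0.313: g = 0.0053, g' = -1.003 → β = 0.318
Converged at β = 0.318.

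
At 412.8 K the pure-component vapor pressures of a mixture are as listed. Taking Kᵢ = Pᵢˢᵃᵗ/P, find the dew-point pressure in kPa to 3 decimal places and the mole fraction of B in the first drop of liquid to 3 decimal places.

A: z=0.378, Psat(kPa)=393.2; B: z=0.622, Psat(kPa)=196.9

At the dew point ψ → 1, so Σzᵢ/Kᵢ = 1 with Kᵢ = Pᵢˢᵃᵗ/P ⇒ 1/P = Σzᵢ/Pᵢˢᵃᵗ.
1/P = 0.378/393.2 + 0.622/196.9 = 0.004120 ⇒ P = 242.700 kPa
xᵢ = zᵢP/Pᵢˢᵃᵗ ⇒ x_B = 0.622·242.700/196.9 = 0.767

Pdew = 242.700 kPa, x_B = 0.767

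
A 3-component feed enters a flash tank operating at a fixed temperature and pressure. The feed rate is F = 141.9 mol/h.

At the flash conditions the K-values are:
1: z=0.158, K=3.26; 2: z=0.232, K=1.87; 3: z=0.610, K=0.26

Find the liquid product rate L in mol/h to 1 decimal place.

Material balance + equilibrium reduce to Σ zᵢ(Kᵢ−1)/(1+β(Kᵢ−1)) = 0.
Feasibility: ΣzᵢKᵢ = 1.108, Σzᵢ/Kᵢ = 2.519 — both > 1, two phases present.
Newton iteration, β⁰ = 0.5:
  β = 0.500: g = -0.4082, g' = -1.105 → β = 0.131
  β = 0.131: g = -0.0426, g' = -1.032 → β = 0.089
  β = 0.089: g = 0.0012, g' = -1.093 → β = 0.090
Converged at β = 0.090.
Then V = β·F = 0.0903·141.9 = 12.8 mol/h and L = F − V = 129.1 mol/h.

L = 129.1 mol/h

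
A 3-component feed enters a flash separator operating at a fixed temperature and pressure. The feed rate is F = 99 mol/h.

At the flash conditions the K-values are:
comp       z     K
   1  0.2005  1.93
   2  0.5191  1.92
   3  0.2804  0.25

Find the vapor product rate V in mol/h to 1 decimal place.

V = 64.9 mol/h

Newton–Raphson from V/F = 0.5:
  V/F = 0.5000: g = 0.11790, g' = -0.6907 → V/F = 0.6707
  V/F = 0.6707: g = -0.01299, g' = -0.8724 → V/F = 0.6558
  V/F = 0.6558: g = -0.00018, g' = -0.8487 → V/F = 0.6556
Converged at V/F = 0.6556.
Then V = V/F·F = 0.6556·99 = 64.9 mol/h and L = F − V = 34.1 mol/h.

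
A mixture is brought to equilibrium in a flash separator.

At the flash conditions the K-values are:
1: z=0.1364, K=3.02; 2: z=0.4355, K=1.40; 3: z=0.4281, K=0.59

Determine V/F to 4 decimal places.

Material balance + equilibrium reduce to Σ zᵢ(Kᵢ−1)/(1+V/F(Kᵢ−1)) = 0.
g(0) = ΣzᵢKᵢ − 1 = 0.2742 and g(1) = 1 − Σzᵢ/Kᵢ = -0.0818, so a root lies in (0, 1).
Iterate (Newton) starting at V/F = 0.69:
  V/F = 0.6900: g = 0.00686, g' = -0.2799 → V/F = 0.7145
Converged at V/F = 0.7145.

V/F = 0.7145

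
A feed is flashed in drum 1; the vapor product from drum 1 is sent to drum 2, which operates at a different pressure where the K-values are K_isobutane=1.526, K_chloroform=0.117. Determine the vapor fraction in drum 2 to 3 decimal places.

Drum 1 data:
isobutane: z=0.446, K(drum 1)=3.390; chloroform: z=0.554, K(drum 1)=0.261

V/F (drum 2) = 0.528

Drum 1:
Rachford–Rice: g(ψ₁) = Σ zᵢ(Kᵢ−1)/(1+ψ₁(Kᵢ−1)) = 0.
Feasibility: ΣzᵢKᵢ = 1.657, Σzᵢ/Kᵢ = 2.254 — both > 1, two phases present.
Newton iteration, ψ₁⁰ = 0.5:
  ψ₁ = 0.500: g = -0.1637, g' = -1.290 → ψ₁ = 0.373
  ψ₁ = 0.373: g = -0.0017, g' = -1.289 → ψ₁ = 0.372
Converged at ψ₁ = 0.372.
Drum-1 compositions:
  isobutane: x = 0.236, y = 0.801
  chloroform: x = 0.764, y = 0.199
Drum-2 feed = drum-1 vapor: z₂ = (0.8006, 0.1994).
Drum 2:
Let ψ₂ = V/F and solve Σ zᵢ(Kᵢ−1)/(1+ψ₂(Kᵢ−1)) = 0.
g(0) = ΣzᵢKᵢ − 1 = 0.245 and g(1) = 1 − Σzᵢ/Kᵢ = -1.229, so a root lies in (0, 1).
Binary case is linear: z₁(K₁−1)(1+ψ₂(K₂−1)) + z₂(K₂−1)(1+ψ₂(K₁−1)) = 0
⇒ ψ₂ = [z₁(K₁−1)+z₂(K₂−1)] / [−(K₁−1)(K₂−1)] = 0.2451/0.4645 = 0.528
  isobutane: x = 0.627, y = 0.956
  chloroform: x = 0.373, y = 0.044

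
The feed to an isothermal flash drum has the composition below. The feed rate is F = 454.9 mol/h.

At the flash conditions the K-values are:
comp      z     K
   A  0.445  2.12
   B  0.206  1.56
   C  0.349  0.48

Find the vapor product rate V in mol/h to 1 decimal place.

Let ψ = V/F and solve Σ zᵢ(Kᵢ−1)/(1+ψ(Kᵢ−1)) = 0.
Check two-phase: ΣzᵢKᵢ = 1.432 > 1 and Σzᵢ/Kᵢ = 1.069 > 1, so g(0) = 0.432 > 0 and g(1) = -0.069 < 0.
Newton–Raphson from ψ = 0.5:
  ψ = 0.500: g = 0.1644, g' = -0.441 → ψ = 0.873
  ψ = 0.873: g = -0.0027, g' = -0.488 → ψ = 0.867
Converged at ψ = 0.867.
Then V = ψ·F = 0.8671·454.9 = 394.4 mol/h and L = F − V = 60.5 mol/h.

V = 394.4 mol/h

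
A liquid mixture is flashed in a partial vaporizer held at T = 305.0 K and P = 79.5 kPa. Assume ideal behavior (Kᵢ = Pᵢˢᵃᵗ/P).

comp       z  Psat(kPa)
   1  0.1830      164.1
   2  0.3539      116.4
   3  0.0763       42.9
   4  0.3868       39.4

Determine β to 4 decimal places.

Raoult's law: Kᵢ = Pᵢˢᵃᵗ/P = Pᵢˢᵃᵗ/79.5.
  K_1 = 164.1/79.5 = 2.064151, K_2 = 116.4/79.5 = 1.464151, K_3 = 42.9/79.5 = 0.539623, K_4 = 39.4/79.5 = 0.495597
Rachford–Rice: g(β) = Σ zᵢ(Kᵢ−1)/(1+β(Kᵢ−1)) = 0.
g(0) = ΣzᵢKᵢ − 1 = 0.1288 and g(1) = 1 − Σzᵢ/Kᵢ = -0.2522, so a root lies in (0, 1).
Newton–Raphson from β = 0.5:
  β = 0.5000: g = -0.04610, g' = -0.3418 → β = 0.3651
  β = 0.3651: g = -0.00066, g' = -0.3345 → β = 0.3631
Converged at β = 0.3631.

β = 0.3631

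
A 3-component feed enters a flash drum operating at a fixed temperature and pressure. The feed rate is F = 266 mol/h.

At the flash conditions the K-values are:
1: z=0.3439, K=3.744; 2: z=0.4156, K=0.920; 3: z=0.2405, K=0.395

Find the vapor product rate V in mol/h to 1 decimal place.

V = 202.7 mol/h

Rachford–Rice: g(β) = Σ zᵢ(Kᵢ−1)/(1+β(Kᵢ−1)) = 0.
Check two-phase: ΣzᵢKᵢ = 1.7649 > 1 and Σzᵢ/Kᵢ = 1.1525 > 1, so g(0) = 0.7649 > 0 and g(1) = -0.1525 < 0.
Newton–Raphson from β = 0.5:
  β = 0.5000: g = 0.15459, g' = -0.6441 → β = 0.7400
  β = 0.7400: g = 0.01257, g' = -0.5735 → β = 0.7620
  β = 0.7620: g = -0.00004, g' = -0.5771 → β = 0.7619
Converged at β = 0.7619.
Then V = β·F = 0.7619·266 = 202.7 mol/h and L = F − V = 63.3 mol/h.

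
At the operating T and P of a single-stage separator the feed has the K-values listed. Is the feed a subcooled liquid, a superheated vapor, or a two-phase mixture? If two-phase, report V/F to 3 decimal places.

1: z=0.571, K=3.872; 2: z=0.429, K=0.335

two-phase, V/F = 0.709

ΣzᵢKᵢ = 2.355; Σzᵢ/Kᵢ = 1.428.
Both exceed 1, so a two-phase solution exists.
Binary case is linear: z₁(K₁−1)(1+ψ(K₂−1)) + z₂(K₂−1)(1+ψ(K₁−1)) = 0
⇒ ψ = [z₁(K₁−1)+z₂(K₂−1)] / [−(K₁−1)(K₂−1)] = 1.3546/1.9099 = 0.709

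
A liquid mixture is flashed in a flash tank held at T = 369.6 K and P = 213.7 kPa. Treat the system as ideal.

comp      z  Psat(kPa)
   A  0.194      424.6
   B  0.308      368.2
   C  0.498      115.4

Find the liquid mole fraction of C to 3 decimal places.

Raoult's law: Kᵢ = Pᵢˢᵃᵗ/P = Pᵢˢᵃᵗ/213.7.
  K_A = 424.6/213.7 = 1.98690, K_B = 368.2/213.7 = 1.72298, K_C = 115.4/213.7 = 0.54001
Rachford–Rice: g(V/F) = Σ zᵢ(Kᵢ−1)/(1+V/F(Kᵢ−1)) = 0.
Check two-phase: ΣzᵢKᵢ = 1.185 > 1 and Σzᵢ/Kᵢ = 1.199 > 1, so g(0) = 0.185 > 0 and g(1) = -0.199 < 0.
Iterate (Newton) starting at V/F = 0.5:
  V/F = 0.500: g = -0.0057, g' = -0.349 → V/F = 0.484
Converged at V/F = 0.484.
Compositions from xᵢ = zᵢ/(1+V/F(Kᵢ−1)), yᵢ = Kᵢxᵢ:
  A: x = 0.131, y = 0.261
  B: x = 0.228, y = 0.393
  C: x = 0.640, y = 0.346

x_C = 0.640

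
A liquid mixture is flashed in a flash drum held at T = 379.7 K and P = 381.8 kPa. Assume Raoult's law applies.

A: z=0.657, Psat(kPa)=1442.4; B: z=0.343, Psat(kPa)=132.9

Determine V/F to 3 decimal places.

V/F = 0.884

Raoult's law: Kᵢ = Pᵢˢᵃᵗ/P = Pᵢˢᵃᵗ/381.8.
  K_A = 1442.4/381.8 = 3.77789, K_B = 132.9/381.8 = 0.34809
Rachford–Rice: g(V/F) = Σ zᵢ(Kᵢ−1)/(1+V/F(Kᵢ−1)) = 0.
Check two-phase: ΣzᵢKᵢ = 2.601 > 1 and Σzᵢ/Kᵢ = 1.159 > 1, so g(0) = 1.601 > 0 and g(1) = -0.159 < 0.
Newton iteration, V/F⁰ = 0.5:
  V/F = 0.500: g = 0.4322, g' = -1.209 → V/F = 0.857
  V/F = 0.857: g = 0.0326, g' = -1.193 → V/F = 0.885
  V/F = 0.885: g = -0.0006, g' = -1.238 → V/F = 0.884
Converged at V/F = 0.884.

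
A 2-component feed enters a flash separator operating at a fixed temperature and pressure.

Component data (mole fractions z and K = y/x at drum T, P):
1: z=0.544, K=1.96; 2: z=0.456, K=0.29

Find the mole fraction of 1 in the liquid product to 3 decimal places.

Let ψ = V/F and solve Σ zᵢ(Kᵢ−1)/(1+ψ(Kᵢ−1)) = 0.
g(0) = ΣzᵢKᵢ − 1 = 0.198 and g(1) = 1 − Σzᵢ/Kᵢ = -0.850, so a root lies in (0, 1).
Binary case is linear: z₁(K₁−1)(1+ψ(K₂−1)) + z₂(K₂−1)(1+ψ(K₁−1)) = 0
⇒ ψ = [z₁(K₁−1)+z₂(K₂−1)] / [−(K₁−1)(K₂−1)] = 0.1985/0.6816 = 0.291
Compositions from xᵢ = zᵢ/(1+ψ(Kᵢ−1)), yᵢ = Kᵢxᵢ:
  1: x = 0.425, y = 0.833
  2: x = 0.575, y = 0.167

x_1 = 0.425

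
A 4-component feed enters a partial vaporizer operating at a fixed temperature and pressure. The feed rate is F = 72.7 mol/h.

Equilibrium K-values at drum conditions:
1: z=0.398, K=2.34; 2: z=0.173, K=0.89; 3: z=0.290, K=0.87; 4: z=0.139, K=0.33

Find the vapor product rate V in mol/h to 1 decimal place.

Material balance + equilibrium reduce to Σ zᵢ(Kᵢ−1)/(1+ψ(Kᵢ−1)) = 0.
Check two-phase: ΣzᵢKᵢ = 1.383 > 1 and Σzᵢ/Kᵢ = 1.119 > 1, so g(0) = 0.383 > 0 and g(1) = -0.119 < 0.
Newton iteration, ψ⁰ = 0.44:
  ψ = 0.440: g = 0.1435, g' = -0.416 → ψ = 0.785
  ψ = 0.785: g = 0.0008, g' = -0.456 → ψ = 0.786
Converged at ψ = 0.786.
Then V = ψ·F = 0.7864·72.7 = 57.2 mol/h and L = F − V = 15.5 mol/h.

V = 57.2 mol/h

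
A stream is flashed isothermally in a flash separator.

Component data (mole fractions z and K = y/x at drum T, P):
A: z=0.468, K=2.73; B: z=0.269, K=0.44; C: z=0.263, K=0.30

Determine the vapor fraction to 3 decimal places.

ψ = 0.433

Iterate (Newton) starting at ψ = 0.5:
  ψ = 0.500: g = -0.0583, g' = -0.870 → ψ = 0.433
Converged at ψ = 0.433.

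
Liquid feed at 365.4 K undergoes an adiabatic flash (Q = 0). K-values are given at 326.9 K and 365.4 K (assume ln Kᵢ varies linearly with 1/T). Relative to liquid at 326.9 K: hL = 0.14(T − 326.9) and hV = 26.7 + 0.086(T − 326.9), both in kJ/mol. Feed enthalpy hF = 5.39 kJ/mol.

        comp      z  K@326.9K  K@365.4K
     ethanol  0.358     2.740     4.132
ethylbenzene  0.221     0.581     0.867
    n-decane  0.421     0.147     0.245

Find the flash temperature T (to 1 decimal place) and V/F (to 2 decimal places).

Adiabatic flash: solve Rachford–Rice at each trial T, then check hF = ψ·hV(T) + (1−ψ)·hL(T).
  T = 326.9 K: K = (2.740, 0.581, 0.147), RR gives ψ = 0.135, H_out = 3.615 kJ/mol
  T = 365.4 K: K = (4.132, 0.867, 0.245), RR gives ψ = 0.410, H_out = 15.473 kJ/mol
  T = 346.1 K: K = (3.402, 0.717, 0.192), RR gives ψ = 0.286, H_out = 10.019 kJ/mol
  T = 336.5 K: K = (3.062, 0.648, 0.169), RR gives ψ = 0.216, H_out = 6.998 kJ/mol
  T = 331.7 K: K = (2.899, 0.614, 0.158), RR gives ψ = 0.177, H_out = 5.363 kJ/mol
  T = 334.1 K: K = (2.980, 0.631, 0.163), RR gives ψ = 0.197, H_out = 6.193 kJ/mol
Linear interpolation between T = 331.7 (H_out = 5.363) and T = 334.1 (H_out = 6.193) on hF = 5.39 gives T ≈ 331.8 K, at which ψ = 0.18.

T = 331.8 K, V/F = 0.18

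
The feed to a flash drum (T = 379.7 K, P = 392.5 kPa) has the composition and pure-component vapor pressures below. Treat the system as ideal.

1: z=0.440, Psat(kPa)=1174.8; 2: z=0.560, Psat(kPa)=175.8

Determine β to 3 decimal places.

Raoult's law: Kᵢ = Pᵢˢᵃᵗ/P = Pᵢˢᵃᵗ/392.5.
  K_1 = 1174.8/392.5 = 2.99312, K_2 = 175.8/392.5 = 0.44790
Let β = V/F and solve Σ zᵢ(Kᵢ−1)/(1+β(Kᵢ−1)) = 0.
Feasibility: ΣzᵢKᵢ = 1.568, Σzᵢ/Kᵢ = 1.397 — both > 1, two phases present.
Binary case is linear: z₁(K₁−1)(1+β(K₂−1)) + z₂(K₂−1)(1+β(K₁−1)) = 0
⇒ β = [z₁(K₁−1)+z₂(K₂−1)] / [−(K₁−1)(K₂−1)] = 0.5678/1.1004 = 0.516

β = 0.516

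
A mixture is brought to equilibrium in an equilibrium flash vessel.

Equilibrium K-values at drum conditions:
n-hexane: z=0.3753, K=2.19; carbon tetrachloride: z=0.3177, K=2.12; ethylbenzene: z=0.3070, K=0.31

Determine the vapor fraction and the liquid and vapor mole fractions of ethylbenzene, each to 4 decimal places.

ψ = 0.7391, x_ethylbenzene = 0.6265, y_ethylbenzene = 0.1942

Let ψ = V/F and solve Σ zᵢ(Kᵢ−1)/(1+ψ(Kᵢ−1)) = 0.
g(0) = ΣzᵢKᵢ − 1 = 0.5906 and g(1) = 1 − Σzᵢ/Kᵢ = -0.3116, so a root lies in (0, 1).
Iterate (Newton) starting at ψ = 0.41:
  ψ = 0.4100: g = 0.24861, g' = -0.7115 → ψ = 0.7594
  ψ = 0.7594: g = -0.01816, g' = -0.9081 → ψ = 0.7394
  ψ = 0.7394: g = -0.00030, g' = -0.8789 → ψ = 0.7391
Converged at ψ = 0.7391.
Compositions from xᵢ = zᵢ/(1+ψ(Kᵢ−1)), yᵢ = Kᵢxᵢ:
  n-hexane: x = 0.1997, y = 0.4373
  carbon tetrachloride: x = 0.1738, y = 0.3685
  ethylbenzene: x = 0.6265, y = 0.1942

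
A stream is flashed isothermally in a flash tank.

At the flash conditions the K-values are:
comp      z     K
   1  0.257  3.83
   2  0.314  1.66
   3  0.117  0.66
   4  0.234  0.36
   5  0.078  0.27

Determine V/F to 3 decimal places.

V/F = 0.631

Material balance + equilibrium reduce to Σ zᵢ(Kᵢ−1)/(1+V/F(Kᵢ−1)) = 0.
g(0) = ΣzᵢKᵢ − 1 = 0.688 and g(1) = 1 − Σzᵢ/Kᵢ = -0.372, so a root lies in (0, 1).
Newton–Raphson from V/F = 0.51:
  V/F = 0.510: g = 0.0916, g' = -0.758 → V/F = 0.631
Converged at V/F = 0.631.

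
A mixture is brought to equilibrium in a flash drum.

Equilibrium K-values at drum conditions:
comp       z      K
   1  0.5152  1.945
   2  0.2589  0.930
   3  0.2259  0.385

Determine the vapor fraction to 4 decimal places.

ψ = 0.7673

Let ψ = V/F and solve Σ zᵢ(Kᵢ−1)/(1+ψ(Kᵢ−1)) = 0.
Check two-phase: ΣzᵢKᵢ = 1.3298 > 1 and Σzᵢ/Kᵢ = 1.1300 > 1, so g(0) = 0.3298 > 0 and g(1) = -0.1300 < 0.
Iterate (Newton) starting at ψ = 0.45:
  ψ = 0.4500: g = 0.13080, g' = -0.3912 → ψ = 0.7844
  ψ = 0.7844: g = -0.00797, g' = -0.4721 → ψ = 0.7675
  ψ = 0.7675: g = -0.00008, g' = -0.4625 → ψ = 0.7673
Converged at ψ = 0.7673.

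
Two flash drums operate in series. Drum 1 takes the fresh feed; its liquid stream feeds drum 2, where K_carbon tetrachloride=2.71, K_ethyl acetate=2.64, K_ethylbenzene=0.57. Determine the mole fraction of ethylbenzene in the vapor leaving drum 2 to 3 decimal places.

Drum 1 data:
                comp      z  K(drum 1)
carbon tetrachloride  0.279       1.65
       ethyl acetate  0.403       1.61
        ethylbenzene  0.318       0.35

y_ethylbenzene (drum 2) = 0.453

Drum 1:
Iterate (Newton) starting at ψ₁ = 0.5:
  ψ₁ = 0.500: g = 0.0190, g' = -0.450 → ψ₁ = 0.542
  ψ₁ = 0.542: g = -0.0004, g' = -0.470 → ψ₁ = 0.541
Converged at ψ₁ = 0.541.
Drum-1 compositions:
  carbon tetrachloride: x = 0.206, y = 0.341
  ethyl acetate: x = 0.303, y = 0.488
  ethylbenzene: x = 0.491, y = 0.172
Drum-2 feed = drum-1 liquid: z₂ = (0.2064, 0.3029, 0.4907).
Drum 2:
Rachford–Rice: g(ψ₂) = Σ zᵢ(Kᵢ−1)/(1+ψ₂(Kᵢ−1)) = 0.
Check two-phase: ΣzᵢKᵢ = 1.639 > 1 and Σzᵢ/Kᵢ = 1.052 > 1, so g(0) = 0.639 > 0 and g(1) = -0.052 < 0.
Iterate (Newton) starting at ψ₂ = 0.5:
  ψ₂ = 0.500: g = 0.1944, g' = -0.569 → ψ₂ = 0.842
  ψ₂ = 0.842: g = 0.0226, g' = -0.468 → ψ₂ = 0.890
Converged at ψ₂ = 0.890.
  carbon tetrachloride: x = 0.082, y = 0.222
  ethyl acetate: x = 0.123, y = 0.325
  ethylbenzene: x = 0.795, y = 0.453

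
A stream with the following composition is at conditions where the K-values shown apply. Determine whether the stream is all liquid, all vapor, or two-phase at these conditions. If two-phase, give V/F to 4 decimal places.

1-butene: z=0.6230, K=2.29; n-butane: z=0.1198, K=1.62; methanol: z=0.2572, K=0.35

two-phase, V/F = 0.9188

ΣzᵢKᵢ = 1.7108; Σzᵢ/Kᵢ = 1.0809.
Both exceed 1, so a two-phase solution exists.
Material balance + equilibrium reduce to Σ zᵢ(Kᵢ−1)/(1+ψ(Kᵢ−1)) = 0.
Iterate (Newton) starting at ψ = 0.33:
  ψ = 0.3300: g = 0.41253, g' = -0.7179 → ψ = 0.9046
  ψ = 0.9046: g = 0.01267, g' = -0.8799 → ψ = 0.9190
  ψ = 0.9190: g = -0.00019, g' = -0.9061 → ψ = 0.9188
Converged at ψ = 0.9188.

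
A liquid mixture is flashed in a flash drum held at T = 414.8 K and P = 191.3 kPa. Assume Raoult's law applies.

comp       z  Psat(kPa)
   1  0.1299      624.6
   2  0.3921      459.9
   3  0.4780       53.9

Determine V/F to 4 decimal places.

Raoult's law: Kᵢ = Pᵢˢᵃᵗ/P = Pᵢˢᵃᵗ/191.3.
  K_1 = 624.6/191.3 = 3.265029, K_2 = 459.9/191.3 = 2.404077, K_3 = 53.9/191.3 = 0.281756
Rachford–Rice: g(V/F) = Σ zᵢ(Kᵢ−1)/(1+V/F(Kᵢ−1)) = 0.
g(0) = ΣzᵢKᵢ − 1 = 0.5014 and g(1) = 1 − Σzᵢ/Kᵢ = -0.8994, so a root lies in (0, 1).
Iterate (Newton) starting at V/F = 0.66:
  V/F = 0.6600: g = -0.24908, g' = -1.2067 → V/F = 0.4536
  V/F = 0.4536: g = -0.02775, g' = -0.9931 → V/F = 0.4256
  V/F = 0.4256: g = -0.00009, g' = -0.9872 → V/F = 0.4255
Converged at V/F = 0.4255.

V/F = 0.4255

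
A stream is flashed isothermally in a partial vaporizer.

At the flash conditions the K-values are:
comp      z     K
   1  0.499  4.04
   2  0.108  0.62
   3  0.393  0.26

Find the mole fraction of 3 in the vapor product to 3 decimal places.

y_3 = 0.177

Iterate (Newton) starting at V/F = 0.5:
  V/F = 0.500: g = 0.0897, g' = -1.292 → V/F = 0.569
  V/F = 0.569: g = 0.0005, g' = -1.286 → V/F = 0.570
Converged at V/F = 0.570.
Compositions from xᵢ = zᵢ/(1+V/F(Kᵢ−1)), yᵢ = Kᵢxᵢ:
  1: x = 0.183, y = 0.738
  2: x = 0.138, y = 0.085
  3: x = 0.680, y = 0.177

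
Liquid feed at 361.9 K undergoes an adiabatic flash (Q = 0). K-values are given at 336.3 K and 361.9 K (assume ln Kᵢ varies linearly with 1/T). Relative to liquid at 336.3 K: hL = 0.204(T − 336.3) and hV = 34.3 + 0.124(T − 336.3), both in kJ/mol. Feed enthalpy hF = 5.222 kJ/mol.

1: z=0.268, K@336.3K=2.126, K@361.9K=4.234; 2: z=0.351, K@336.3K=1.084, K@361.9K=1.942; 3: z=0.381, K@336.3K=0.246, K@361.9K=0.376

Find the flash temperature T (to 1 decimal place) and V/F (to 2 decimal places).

Adiabatic flash: solve Rachford–Rice at each trial T, then check hF = ψ·hV(T) + (1−ψ)·hL(T).
  T = 336.3 K: K = (2.126, 1.084, 0.246), RR gives ψ = 0.081, H_out = 2.770 kJ/mol
  T = 361.9 K: K = (4.234, 1.942, 0.376), RR gives ψ = 0.750, H_out = 29.407 kJ/mol
  T = 349.1 K: K = (3.038, 1.466, 0.307), RR gives ψ = 0.498, H_out = 19.198 kJ/mol
  T = 342.7 K: K = (2.550, 1.264, 0.275), RR gives ψ = 0.326, H_out = 12.309 kJ/mol
  T = 339.5 K: K = (2.330, 1.172, 0.260), RR gives ψ = 0.215, H_out = 7.984 kJ/mol
  T = 337.9 K: K = (2.226, 1.127, 0.253), RR gives ψ = 0.152, H_out = 5.507 kJ/mol
Linear interpolation between T = 336.3 (H_out = 2.770) and T = 337.9 (H_out = 5.507) on hF = 5.222 gives T ≈ 337.7 K, at which ψ = 0.14.

T = 337.7 K, V/F = 0.14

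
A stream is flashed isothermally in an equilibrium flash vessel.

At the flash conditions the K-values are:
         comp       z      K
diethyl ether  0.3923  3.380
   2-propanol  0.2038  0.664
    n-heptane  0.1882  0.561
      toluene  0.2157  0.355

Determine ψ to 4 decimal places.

Rachford–Rice: g(ψ) = Σ zᵢ(Kᵢ−1)/(1+ψ(Kᵢ−1)) = 0.
Check two-phase: ΣzᵢKᵢ = 1.6435 > 1 and Σzᵢ/Kᵢ = 1.3661 > 1, so g(0) = 0.6435 > 0 and g(1) = -0.3661 < 0.
Newton iteration, ψ⁰ = 0.47:
  ψ = 0.4700: g = 0.05564, g' = -0.7699 → ψ = 0.5423
  ψ = 0.5423: g = 0.00149, g' = -0.7326 → ψ = 0.5443
Converged at ψ = 0.5443.

ψ = 0.5443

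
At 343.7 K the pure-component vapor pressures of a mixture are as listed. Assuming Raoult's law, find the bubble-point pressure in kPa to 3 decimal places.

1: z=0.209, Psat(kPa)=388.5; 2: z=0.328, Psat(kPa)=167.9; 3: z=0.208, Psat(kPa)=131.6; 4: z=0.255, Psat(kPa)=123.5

At the bubble point ψ → 0, so ΣzᵢKᵢ = 1 with Kᵢ = Pᵢˢᵃᵗ/P ⇒ P = ΣzᵢPᵢˢᵃᵗ.
P = 0.209·388.5 + 0.328·167.9 + 0.208·131.6 + 0.255·123.5 = 195.133 kPa

Pbub = 195.133 kPa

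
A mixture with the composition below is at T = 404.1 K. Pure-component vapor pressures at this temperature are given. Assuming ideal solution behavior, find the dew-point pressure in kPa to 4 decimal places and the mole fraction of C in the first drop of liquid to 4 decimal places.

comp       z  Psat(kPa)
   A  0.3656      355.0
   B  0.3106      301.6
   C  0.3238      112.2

Pdew = 202.1992 kPa, x_C = 0.5835

At the dew point ψ → 1, so Σzᵢ/Kᵢ = 1 with Kᵢ = Pᵢˢᵃᵗ/P ⇒ 1/P = Σzᵢ/Pᵢˢᵃᵗ.
1/P = 0.3656/355.0 + 0.3106/301.6 + 0.3238/112.2 = 0.0049456 ⇒ P = 202.1992 kPa
xᵢ = zᵢP/Pᵢˢᵃᵗ ⇒ x_C = 0.3238·202.1992/112.2 = 0.5835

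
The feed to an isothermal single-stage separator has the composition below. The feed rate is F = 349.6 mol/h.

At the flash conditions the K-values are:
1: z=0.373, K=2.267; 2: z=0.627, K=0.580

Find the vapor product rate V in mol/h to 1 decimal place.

V = 137.5 mol/h

Let ψ = V/F and solve Σ zᵢ(Kᵢ−1)/(1+ψ(Kᵢ−1)) = 0.
g(0) = ΣzᵢKᵢ − 1 = 0.209 and g(1) = 1 − Σzᵢ/Kᵢ = -0.246, so a root lies in (0, 1).
Newton iteration, ψ⁰ = 0.5:
  ψ = 0.500: g = -0.0440, g' = -0.402 → ψ = 0.390
  ψ = 0.390: g = 0.0012, g' = -0.426 → ψ = 0.393
Converged at ψ = 0.393.
Then V = ψ·F = 0.3932·349.6 = 137.5 mol/h and L = F − V = 212.1 mol/h.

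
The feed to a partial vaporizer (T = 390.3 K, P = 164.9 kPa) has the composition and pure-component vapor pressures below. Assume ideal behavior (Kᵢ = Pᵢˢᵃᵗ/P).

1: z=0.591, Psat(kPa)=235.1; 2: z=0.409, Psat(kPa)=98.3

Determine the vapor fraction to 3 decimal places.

ψ = 0.503

Raoult's law: Kᵢ = Pᵢˢᵃᵗ/P = Pᵢˢᵃᵗ/164.9.
  K_1 = 235.1/164.9 = 1.42571, K_2 = 98.3/164.9 = 0.59612
Let ψ = V/F and solve Σ zᵢ(Kᵢ−1)/(1+ψ(Kᵢ−1)) = 0.
Feasibility: ΣzᵢKᵢ = 1.086, Σzᵢ/Kᵢ = 1.101 — both > 1, two phases present.
Binary case is linear: z₁(K₁−1)(1+ψ(K₂−1)) + z₂(K₂−1)(1+ψ(K₁−1)) = 0
⇒ ψ = [z₁(K₁−1)+z₂(K₂−1)] / [−(K₁−1)(K₂−1)] = 0.0864/0.1719 = 0.503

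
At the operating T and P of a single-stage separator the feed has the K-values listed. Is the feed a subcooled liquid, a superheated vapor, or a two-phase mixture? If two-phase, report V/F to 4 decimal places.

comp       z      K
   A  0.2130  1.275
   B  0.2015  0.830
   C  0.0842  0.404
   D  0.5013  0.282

ΣzᵢKᵢ = 0.6142; Σzᵢ/Kᵢ = 2.3959.
Since ΣzᵢKᵢ < 1 the mixture is below its bubble point — single liquid phase.

subcooled liquid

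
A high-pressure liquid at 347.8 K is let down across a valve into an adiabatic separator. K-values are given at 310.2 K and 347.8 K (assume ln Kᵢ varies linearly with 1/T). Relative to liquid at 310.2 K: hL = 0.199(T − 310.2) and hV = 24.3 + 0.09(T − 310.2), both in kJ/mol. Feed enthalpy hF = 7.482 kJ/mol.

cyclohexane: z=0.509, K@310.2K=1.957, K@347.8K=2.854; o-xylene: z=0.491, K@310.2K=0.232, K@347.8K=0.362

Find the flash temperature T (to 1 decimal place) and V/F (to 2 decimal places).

Adiabatic flash: solve Rachford–Rice at each trial T, then check hF = ψ·hV(T) + (1−ψ)·hL(T).
  T = 310.2 K: K = (1.957, 0.232), RR gives ψ = 0.150, H_out = 3.638 kJ/mol
  T = 347.8 K: K = (2.854, 0.362), RR gives ψ = 0.533, H_out = 18.249 kJ/mol
  T = 329.0 K: K = (2.389, 0.294), RR gives ψ = 0.367, H_out = 11.906 kJ/mol
  T = 319.6 K: K = (2.169, 0.262), RR gives ψ = 0.269, H_out = 8.141 kJ/mol
  T = 314.9 K: K = (2.062, 0.247), RR gives ψ = 0.213, H_out = 6.007 kJ/mol
  T = 317.2 K: K = (2.114, 0.254), RR gives ψ = 0.241, H_out = 7.077 kJ/mol
Linear interpolation between T = 317.2 (H_out = 7.077) and T = 319.6 (H_out = 8.141) on hF = 7.482 gives T ≈ 318.1 K, at which ψ = 0.25.

T = 318.1 K, V/F = 0.25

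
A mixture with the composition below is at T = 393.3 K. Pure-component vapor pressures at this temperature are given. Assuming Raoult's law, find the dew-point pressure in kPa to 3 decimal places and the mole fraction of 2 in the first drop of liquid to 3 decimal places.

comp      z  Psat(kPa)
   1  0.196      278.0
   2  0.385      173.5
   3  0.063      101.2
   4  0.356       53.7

At the dew point ψ → 1, so Σzᵢ/Kᵢ = 1 with Kᵢ = Pᵢˢᵃᵗ/P ⇒ 1/P = Σzᵢ/Pᵢˢᵃᵗ.
1/P = 0.196/278.0 + 0.385/173.5 + 0.063/101.2 + 0.356/53.7 = 0.010176 ⇒ P = 98.270 kPa
xᵢ = zᵢP/Pᵢˢᵃᵗ ⇒ x_2 = 0.385·98.270/173.5 = 0.218

Pdew = 98.270 kPa, x_2 = 0.218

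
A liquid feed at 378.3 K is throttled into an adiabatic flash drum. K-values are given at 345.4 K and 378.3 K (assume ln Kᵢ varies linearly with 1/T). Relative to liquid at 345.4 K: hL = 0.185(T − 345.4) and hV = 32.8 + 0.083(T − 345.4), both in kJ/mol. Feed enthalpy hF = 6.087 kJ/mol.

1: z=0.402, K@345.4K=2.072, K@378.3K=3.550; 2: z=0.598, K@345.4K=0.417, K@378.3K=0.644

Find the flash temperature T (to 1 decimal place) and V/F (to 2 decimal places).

Adiabatic flash: solve Rachford–Rice at each trial T, then check hF = ψ·hV(T) + (1−ψ)·hL(T).
  T = 345.4 K: K = (2.072, 0.417), RR gives ψ = 0.132, H_out = 4.320 kJ/mol
  T = 378.3 K: K = (3.550, 0.644), RR gives ψ = 0.895, H_out = 32.430 kJ/mol
  T = 361.9 K: K = (2.748, 0.524), RR gives ψ = 0.502, H_out = 18.669 kJ/mol
  T = 353.6 K: K = (2.392, 0.468), RR gives ψ = 0.326, H_out = 11.948 kJ/mol
  T = 349.5 K: K = (2.228, 0.442), RR gives ψ = 0.234, H_out = 8.327 kJ/mol
  T = 347.4 K: K = (2.147, 0.429), RR gives ψ = 0.183, H_out = 6.334 kJ/mol
  T = 346.4 K: K = (2.109, 0.423), RR gives ψ = 0.158, H_out = 5.343 kJ/mol
  T = 346.9 K: K = (2.128, 0.426), RR gives ψ = 0.170, H_out = 5.842 kJ/mol
Linear interpolation between T = 346.9 (H_out = 5.842) and T = 347.4 (H_out = 6.334) on hF = 6.087 gives T ≈ 347.1 K, at which ψ = 0.18.

T = 347.1 K, V/F = 0.18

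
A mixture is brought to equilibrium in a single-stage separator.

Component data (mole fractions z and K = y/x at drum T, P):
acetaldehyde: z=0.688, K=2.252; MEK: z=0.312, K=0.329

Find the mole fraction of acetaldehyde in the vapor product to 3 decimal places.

y_acetaldehyde = 0.786

Material balance + equilibrium reduce to Σ zᵢ(Kᵢ−1)/(1+β(Kᵢ−1)) = 0.
g(0) = ΣzᵢKᵢ − 1 = 0.652 and g(1) = 1 − Σzᵢ/Kᵢ = -0.254, so a root lies in (0, 1).
Binary case is linear: z₁(K₁−1)(1+β(K₂−1)) + z₂(K₂−1)(1+β(K₁−1)) = 0
⇒ β = [z₁(K₁−1)+z₂(K₂−1)] / [−(K₁−1)(K₂−1)] = 0.6520/0.8401 = 0.776
Compositions from xᵢ = zᵢ/(1+β(Kᵢ−1)), yᵢ = Kᵢxᵢ:
  acetaldehyde: x = 0.349, y = 0.786
  MEK: x = 0.651, y = 0.214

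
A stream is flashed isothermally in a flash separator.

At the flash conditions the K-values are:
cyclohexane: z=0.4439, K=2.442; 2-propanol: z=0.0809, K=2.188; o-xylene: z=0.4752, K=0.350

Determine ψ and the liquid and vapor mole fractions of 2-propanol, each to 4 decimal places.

Let ψ = V/F and solve Σ zᵢ(Kᵢ−1)/(1+ψ(Kᵢ−1)) = 0.
g(0) = ΣzᵢKᵢ − 1 = 0.4273 and g(1) = 1 − Σzᵢ/Kᵢ = -0.5765, so a root lies in (0, 1).
Newton–Raphson from ψ = 0.44:
  ψ = 0.4400: g = 0.02214, g' = -0.7886 → ψ = 0.4681
  ψ = 0.4681: g = -0.00003, g' = -0.7909 → ψ = 0.4680
Converged at ψ = 0.4680.
Compositions from xᵢ = zᵢ/(1+ψ(Kᵢ−1)), yᵢ = Kᵢxᵢ:
  cyclohexane: x = 0.2650, y = 0.6472
  2-propanol: x = 0.0520, y = 0.1138
  o-xylene: x = 0.6830, y = 0.2390

ψ = 0.4680, x_2-propanol = 0.0520, y_2-propanol = 0.1138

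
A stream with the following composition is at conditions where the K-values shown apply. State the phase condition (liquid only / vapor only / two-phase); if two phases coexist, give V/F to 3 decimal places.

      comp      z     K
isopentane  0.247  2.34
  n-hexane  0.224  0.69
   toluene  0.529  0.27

ΣzᵢKᵢ = 0.875; Σzᵢ/Kᵢ = 2.389.
Since ΣzᵢKᵢ < 1 the mixture is below its bubble point — single liquid phase.

liquid only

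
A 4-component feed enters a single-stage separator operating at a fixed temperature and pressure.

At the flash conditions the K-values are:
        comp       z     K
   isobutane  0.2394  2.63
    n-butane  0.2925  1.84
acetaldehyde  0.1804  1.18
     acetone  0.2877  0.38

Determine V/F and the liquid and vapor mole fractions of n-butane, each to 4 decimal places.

Iterate (Newton) starting at V/F = 0.63:
  V/F = 0.6300: g = 0.08965, g' = -0.5456 → V/F = 0.7943
  V/F = 0.7943: g = -0.00563, g' = -0.6289 → V/F = 0.7854
  V/F = 0.7854: g = -0.00003, g' = -0.6219 → V/F = 0.7853
Converged at V/F = 0.7853.
Compositions from xᵢ = zᵢ/(1+V/F(Kᵢ−1)), yᵢ = Kᵢxᵢ:
  isobutane: x = 0.1050, y = 0.2761
  n-butane: x = 0.1762, y = 0.3243
  acetaldehyde: x = 0.1581, y = 0.1865
  acetone: x = 0.5607, y = 0.2131

V/F = 0.7853, x_n-butane = 0.1762, y_n-butane = 0.3243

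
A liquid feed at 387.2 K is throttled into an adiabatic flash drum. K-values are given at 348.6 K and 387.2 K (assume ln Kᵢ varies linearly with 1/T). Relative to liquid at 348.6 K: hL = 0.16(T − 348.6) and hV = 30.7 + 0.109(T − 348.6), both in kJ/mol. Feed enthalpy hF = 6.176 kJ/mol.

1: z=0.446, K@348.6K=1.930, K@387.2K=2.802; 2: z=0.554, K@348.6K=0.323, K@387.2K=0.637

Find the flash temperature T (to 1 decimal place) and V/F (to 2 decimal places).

T = 354.5 K, V/F = 0.17

Adiabatic flash: solve Rachford–Rice at each trial T, then check hF = ψ·hV(T) + (1−ψ)·hL(T).
  T = 348.6 K: K = (1.930, 0.323), RR gives ψ = 0.063, H_out = 1.937 kJ/mol
  T = 387.2 K: K = (2.802, 0.637), RR gives ψ = 0.921, H_out = 32.644 kJ/mol
  T = 367.9 K: K = (2.348, 0.462), RR gives ψ = 0.418, H_out = 15.501 kJ/mol
  T = 358.2 K: K = (2.133, 0.388), RR gives ψ = 0.240, H_out = 8.775 kJ/mol
  T = 353.4 K: K = (2.031, 0.354), RR gives ψ = 0.153, H_out = 5.433 kJ/mol
  T = 355.8 K: K = (2.082, 0.371), RR gives ψ = 0.197, H_out = 7.116 kJ/mol
Linear interpolation between T = 353.4 (H_out = 5.433) and T = 355.8 (H_out = 7.116) on hF = 6.176 gives T ≈ 354.5 K, at which ψ = 0.17.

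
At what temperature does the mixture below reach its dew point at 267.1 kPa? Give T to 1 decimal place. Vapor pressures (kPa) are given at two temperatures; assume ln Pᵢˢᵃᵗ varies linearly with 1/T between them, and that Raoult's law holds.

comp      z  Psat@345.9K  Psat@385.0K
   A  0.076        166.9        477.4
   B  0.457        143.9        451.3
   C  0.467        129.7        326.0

Dew-point temperature: Σzᵢ·P/Pᵢˢᵃᵗ(T) = 1. Interpolate ln Pᵢˢᵃᵗ = aᵢ + bᵢ/T.
  T = 345.9 K: ΣzᵢP/Pᵢˢᵃᵗ = 1.9316
  T = 385.0 K: ΣzᵢP/Pᵢˢᵃᵗ = 0.6956
  T = 365.4 K: ΣzᵢP/Pᵢˢᵃᵗ = 1.1278
  T = 375.2 K: ΣzᵢP/Pᵢˢᵃᵗ = 0.8799
  T = 370.3 K: ΣzᵢP/Pᵢˢᵃᵗ = 0.9944
  T = 367.9 K: ΣzᵢP/Pᵢˢᵃᵗ = 1.0572
Interpolating between 367.9 K and 370.3 K gives T ≈ 370.1 K.

T = 370.1 K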